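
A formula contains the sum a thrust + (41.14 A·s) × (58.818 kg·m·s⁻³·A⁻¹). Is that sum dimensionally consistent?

Work out the base dimensions of each:
  a thrust:  [thrust] = kg·m·s⁻²
  (41.14 A·s) × (58.818 kg·m·s⁻³·A⁻¹):  [s·A] · [kg·m·s⁻³·A⁻¹] = kg·m·s⁻²
Both are kg·m·s⁻², so they have the same dimensions and can be added.

Yes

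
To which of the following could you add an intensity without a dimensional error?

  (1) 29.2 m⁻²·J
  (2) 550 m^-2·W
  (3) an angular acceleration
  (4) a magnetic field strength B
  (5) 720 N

Reference: [intensity] = kg·s⁻³.
Each option:
  (1) J·m⁻² = N·m·m⁻² = kg·s⁻²
  (2) W·m⁻² = J·s⁻¹·m⁻² = kg·s⁻³  ← same
  (3) [angular acceleration] = s⁻²
  (4) [magnetic field strength B] = kg·s⁻²·A⁻¹
  (5) N = kg·m·s⁻²
Only (2) matches kg·s⁻³.

(2)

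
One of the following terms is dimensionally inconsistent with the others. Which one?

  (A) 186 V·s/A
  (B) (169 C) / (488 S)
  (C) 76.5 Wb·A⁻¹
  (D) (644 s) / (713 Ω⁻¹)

Reduce each to base SI dimensions:
  (A) V·s·A⁻¹ = J·C⁻¹·s·A⁻¹ = kg·m²·s⁻²·A⁻²
  (B) [s·A] / [kg⁻¹·m⁻²·s³·A²] = kg·m²·s⁻²·A⁻¹
  (C) Wb·A⁻¹ = V·s·A⁻¹ = kg·m²·s⁻²·A⁻²
  (D) [s] / [kg⁻¹·m⁻²·s³·A²] = kg·m²·s⁻²·A⁻²
All reduce to kg·m²·s⁻²·A⁻² except (B), which is kg·m²·s⁻²·A⁻¹.

(B)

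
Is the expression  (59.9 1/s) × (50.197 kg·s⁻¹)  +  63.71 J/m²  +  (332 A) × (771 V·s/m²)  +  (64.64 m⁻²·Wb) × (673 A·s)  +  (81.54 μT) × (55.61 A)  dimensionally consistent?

No

Reduce each to base SI dimensions:
  (59.9 1/s) × (50.197 kg·s⁻¹):  [s⁻¹] · [kg·s⁻¹] = kg·s⁻²
  63.71 J/m²:  J·m⁻² = N·m·m⁻² = kg·s⁻²
  (332 A) × (771 V·s/m²):  [A] · [kg·s⁻²·A⁻¹] = kg·s⁻²
  (64.64 m⁻²·Wb) × (673 A·s):  [kg·s⁻²·A⁻¹] · [s·A] = kg·s⁻¹
  (81.54 μT) × (55.61 A):  [kg·s⁻²·A⁻¹] · [A] = kg·s⁻²
The terms do not share a single dimension (kg·s⁻² vs kg·s⁻¹).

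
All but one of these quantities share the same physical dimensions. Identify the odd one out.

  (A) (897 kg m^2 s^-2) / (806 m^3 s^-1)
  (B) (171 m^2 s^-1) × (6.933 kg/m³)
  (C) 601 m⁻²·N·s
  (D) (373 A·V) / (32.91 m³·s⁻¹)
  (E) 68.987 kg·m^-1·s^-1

Work out the base dimensions of each:
  (A) [kg·m²·s⁻²] / [m³·s⁻¹] = kg·m⁻¹·s⁻¹
  (B) [m²·s⁻¹] · [kg·m⁻³] = kg·m⁻¹·s⁻¹
  (C) N·s·m⁻² = kg·m·s⁻²·s·m⁻² = kg·m⁻¹·s⁻¹
  (D) [kg·m²·s⁻³] / [m³·s⁻¹] = kg·m⁻¹·s⁻²
  (E) kg·m⁻¹·s⁻¹
All reduce to kg·m⁻¹·s⁻¹ except (D), which is kg·m⁻¹·s⁻².

(D)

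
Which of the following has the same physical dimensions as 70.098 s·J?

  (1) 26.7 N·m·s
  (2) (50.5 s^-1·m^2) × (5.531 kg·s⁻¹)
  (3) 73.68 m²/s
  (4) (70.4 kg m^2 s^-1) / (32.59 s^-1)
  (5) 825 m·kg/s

Reference: J·s = N·m·s = kg·m²·s⁻¹.
Each option:
  (1) N·m·s = kg·m·s⁻²·m·s = kg·m²·s⁻¹  ← same
  (2) [m²·s⁻¹] · [kg·s⁻¹] = kg·m²·s⁻²
  (3) m²·s⁻¹
  (4) [kg·m²·s⁻¹] / [s⁻¹] = kg·m²
  (5) kg·m·s⁻¹
Only (1) matches kg·m²·s⁻¹.

(1)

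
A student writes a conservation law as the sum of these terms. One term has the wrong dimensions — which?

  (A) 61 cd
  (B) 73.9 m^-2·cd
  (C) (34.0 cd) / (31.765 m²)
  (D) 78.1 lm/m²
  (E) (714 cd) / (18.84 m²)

(A)

Work out the base dimensions of each:
  (A) cd
  (B) cd·m⁻² = m⁻²·cd
  (C) [cd] / [m²] = m⁻²·cd
  (D) lm·m⁻² = cd·m⁻² = m⁻²·cd
  (E) [cd] / [m²] = m⁻²·cd
All reduce to m⁻²·cd except (A), which is cd.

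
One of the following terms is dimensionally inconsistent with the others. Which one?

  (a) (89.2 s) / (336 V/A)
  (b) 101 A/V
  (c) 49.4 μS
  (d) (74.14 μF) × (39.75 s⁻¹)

(a)

Expand each in SI base units:
  (a) [s] / [kg·m²·s⁻³·A⁻²] = kg⁻¹·m⁻²·s⁴·A²
  (b) A·V⁻¹ = A·(J·C⁻¹)⁻¹ = kg⁻¹·m⁻²·s³·A²
  (c) S = Ω⁻¹ = kg⁻¹·m⁻²·s³·A²
  (d) [kg⁻¹·m⁻²·s⁴·A²] · [s⁻¹] = kg⁻¹·m⁻²·s³·A²
All reduce to kg⁻¹·m⁻²·s³·A² except (a), which is kg⁻¹·m⁻²·s⁴·A².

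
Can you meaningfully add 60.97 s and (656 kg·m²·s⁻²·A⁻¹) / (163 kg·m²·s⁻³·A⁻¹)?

Expand each in SI base units:
  60.97 s:  s
  (656 kg·m²·s⁻²·A⁻¹) / (163 kg·m²·s⁻³·A⁻¹):  [kg·m²·s⁻²·A⁻¹] / [kg·m²·s⁻³·A⁻¹] = s
Both are s, so they have the same dimensions and can be added.

Yes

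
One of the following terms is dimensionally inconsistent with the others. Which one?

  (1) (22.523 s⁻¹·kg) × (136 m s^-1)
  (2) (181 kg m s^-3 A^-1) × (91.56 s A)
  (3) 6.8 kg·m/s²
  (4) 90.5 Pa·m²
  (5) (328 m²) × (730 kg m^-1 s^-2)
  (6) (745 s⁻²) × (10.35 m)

(6)

Work out the base dimensions of each:
  (1) [kg·s⁻¹] · [m·s⁻¹] = kg·m·s⁻²
  (2) [kg·m·s⁻³·A⁻¹] · [s·A] = kg·m·s⁻²
  (3) kg·m·s⁻²
  (4) Pa·m² = N·m⁻²·m² = kg·m·s⁻²
  (5) [m²] · [kg·m⁻¹·s⁻²] = kg·m·s⁻²
  (6) [s⁻²] · [m] = m·s⁻²
All reduce to kg·m·s⁻² except (6), which is m·s⁻².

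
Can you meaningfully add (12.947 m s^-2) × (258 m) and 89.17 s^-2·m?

Dimensions:
  (12.947 m s^-2) × (258 m):  [m·s⁻²] · [m] = m²·s⁻²
  89.17 s^-2·m:  m·s⁻²
m²·s⁻² ≠ m·s⁻², so they cannot be added.

No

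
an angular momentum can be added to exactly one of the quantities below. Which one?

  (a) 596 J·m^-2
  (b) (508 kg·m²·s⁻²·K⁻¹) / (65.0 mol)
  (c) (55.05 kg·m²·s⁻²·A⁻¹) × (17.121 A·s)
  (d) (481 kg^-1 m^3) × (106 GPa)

(c)

Reference: [angular momentum] = kg·m²·s⁻¹.
Each option:
  (a) J·m⁻² = N·m·m⁻² = kg·s⁻²
  (b) [kg·m²·s⁻²·K⁻¹] / [mol] = kg·m²·s⁻²·K⁻¹·mol⁻¹
  (c) [kg·m²·s⁻²·A⁻¹] · [s·A] = kg·m²·s⁻¹  ← same
  (d) [kg⁻¹·m³] · [kg·m⁻¹·s⁻²] = m²·s⁻²
Only (c) matches kg·m²·s⁻¹.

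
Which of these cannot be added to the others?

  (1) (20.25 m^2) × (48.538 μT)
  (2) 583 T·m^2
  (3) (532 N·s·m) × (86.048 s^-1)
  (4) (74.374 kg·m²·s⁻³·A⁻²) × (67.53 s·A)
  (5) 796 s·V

(3)

Dimensions:
  (1) [m²] · [kg·s⁻²·A⁻¹] = kg·m²·s⁻²·A⁻¹
  (2) T·m² = Wb·m⁻²·m² = kg·m²·s⁻²·A⁻¹
  (3) [kg·m²·s⁻¹] · [s⁻¹] = kg·m²·s⁻²
  (4) [kg·m²·s⁻³·A⁻²] · [s·A] = kg·m²·s⁻²·A⁻¹
  (5) V·s = J·C⁻¹·s = kg·m²·s⁻²·A⁻¹
All reduce to kg·m²·s⁻²·A⁻¹ except (3), which is kg·m²·s⁻².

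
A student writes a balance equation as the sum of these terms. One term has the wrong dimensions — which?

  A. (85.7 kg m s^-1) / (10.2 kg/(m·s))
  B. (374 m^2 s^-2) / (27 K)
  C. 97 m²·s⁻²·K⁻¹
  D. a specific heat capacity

In SI base units:
  A. [kg·m·s⁻¹] / [kg·m⁻¹·s⁻¹] = m²
  B. [m²·s⁻²] / [K] = m²·s⁻²·K⁻¹
  C. m²·s⁻²·K⁻¹
  D. [specific heat capacity] = m²·s⁻²·K⁻¹
All reduce to m²·s⁻²·K⁻¹ except A., which is m².

A.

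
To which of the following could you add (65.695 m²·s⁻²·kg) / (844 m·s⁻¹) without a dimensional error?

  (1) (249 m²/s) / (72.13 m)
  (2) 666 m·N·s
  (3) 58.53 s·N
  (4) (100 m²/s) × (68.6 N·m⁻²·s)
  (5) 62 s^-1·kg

Reference: [kg·m²·s⁻²] / [m·s⁻¹] = kg·m·s⁻¹.
Each option:
  (1) [m²·s⁻¹] / [m] = m·s⁻¹
  (2) N·m·s = kg·m·s⁻²·m·s = kg·m²·s⁻¹
  (3) N·s = kg·m·s⁻²·s = kg·m·s⁻¹  ← same
  (4) [m²·s⁻¹] · [kg·m⁻¹·s⁻¹] = kg·m·s⁻²
  (5) kg·s⁻¹
Only (3) matches kg·m·s⁻¹.

(3)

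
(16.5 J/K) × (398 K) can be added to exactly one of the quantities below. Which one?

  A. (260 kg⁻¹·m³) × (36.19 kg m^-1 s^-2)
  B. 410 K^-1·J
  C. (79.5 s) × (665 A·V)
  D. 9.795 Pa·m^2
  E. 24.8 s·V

Reference: [kg·m²·s⁻²·K⁻¹] · [K] = kg·m²·s⁻².
Each option:
  A. [kg⁻¹·m³] · [kg·m⁻¹·s⁻²] = m²·s⁻²
  B. J·K⁻¹ = N·m·K⁻¹ = kg·m²·s⁻²·K⁻¹
  C. [s] · [kg·m²·s⁻³] = kg·m²·s⁻²  ← same
  D. Pa·m² = N·m⁻²·m² = kg·m·s⁻²
  E. V·s = J·C⁻¹·s = kg·m²·s⁻²·A⁻¹
Only C. matches kg·m²·s⁻².

C.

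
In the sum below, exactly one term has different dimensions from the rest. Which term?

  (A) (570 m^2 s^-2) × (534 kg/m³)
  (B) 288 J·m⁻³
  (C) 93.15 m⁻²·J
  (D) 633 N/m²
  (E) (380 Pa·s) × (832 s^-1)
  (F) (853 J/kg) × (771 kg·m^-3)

(C)

Work out the base dimensions of each:
  (A) [m²·s⁻²] · [kg·m⁻³] = kg·m⁻¹·s⁻²
  (B) J·m⁻³ = N·m·m⁻³ = kg·m⁻¹·s⁻²
  (C) J·m⁻² = N·m·m⁻² = kg·s⁻²
  (D) N·m⁻² = kg·m·s⁻²·m⁻² = kg·m⁻¹·s⁻²
  (E) [kg·m⁻¹·s⁻¹] · [s⁻¹] = kg·m⁻¹·s⁻²
  (F) [m²·s⁻²] · [kg·m⁻³] = kg·m⁻¹·s⁻²
All reduce to kg·m⁻¹·s⁻² except (C), which is kg·s⁻².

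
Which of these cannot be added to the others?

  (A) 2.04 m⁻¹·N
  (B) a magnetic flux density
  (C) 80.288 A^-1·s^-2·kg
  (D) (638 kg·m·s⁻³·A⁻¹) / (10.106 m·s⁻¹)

Expand each in SI base units:
  (A) N·m⁻¹ = kg·m·s⁻²·m⁻¹ = kg·s⁻²
  (B) [magnetic flux density] = kg·s⁻²·A⁻¹
  (C) kg·s⁻²·A⁻¹
  (D) [kg·m·s⁻³·A⁻¹] / [m·s⁻¹] = kg·s⁻²·A⁻¹
All reduce to kg·s⁻²·A⁻¹ except (A), which is kg·s⁻².

(A)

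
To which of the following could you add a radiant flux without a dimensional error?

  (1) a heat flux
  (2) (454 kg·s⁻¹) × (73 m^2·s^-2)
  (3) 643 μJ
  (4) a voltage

Reference: [radiant flux] = kg·m²·s⁻³.
Each option:
  (1) [heat flux] = kg·s⁻³
  (2) [kg·s⁻¹] · [m²·s⁻²] = kg·m²·s⁻³  ← same
  (3) J = N·m = kg·m²·s⁻²
  (4) [voltage] = kg·m²·s⁻³·A⁻¹
Only (2) matches kg·m²·s⁻³.

(2)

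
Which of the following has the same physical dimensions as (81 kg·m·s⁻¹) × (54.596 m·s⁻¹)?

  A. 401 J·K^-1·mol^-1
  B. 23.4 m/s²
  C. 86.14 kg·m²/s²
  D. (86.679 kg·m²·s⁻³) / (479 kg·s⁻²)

C.

Reference: [kg·m·s⁻¹] · [m·s⁻¹] = kg·m²·s⁻².
Each option:
  A. J·mol⁻¹·K⁻¹ = N·m·mol⁻¹·K⁻¹ = kg·m²·s⁻²·K⁻¹·mol⁻¹
  B. m·s⁻²
  C. kg·m²·s⁻²  ← same
  D. [kg·m²·s⁻³] / [kg·s⁻²] = m²·s⁻¹
Only C. matches kg·m²·s⁻².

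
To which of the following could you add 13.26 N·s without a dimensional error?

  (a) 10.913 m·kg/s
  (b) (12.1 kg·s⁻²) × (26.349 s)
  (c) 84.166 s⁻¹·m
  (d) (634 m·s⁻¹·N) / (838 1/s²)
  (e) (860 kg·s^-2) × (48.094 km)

Reference: N·s = kg·m·s⁻²·s = kg·m·s⁻¹.
Each option:
  (a) kg·m·s⁻¹  ← same
  (b) [kg·s⁻²] · [s] = kg·s⁻¹
  (c) m·s⁻¹
  (d) [kg·m²·s⁻³] / [s⁻²] = kg·m²·s⁻¹
  (e) [kg·s⁻²] · [m] = kg·m·s⁻²
Only (a) matches kg·m·s⁻¹.

(a)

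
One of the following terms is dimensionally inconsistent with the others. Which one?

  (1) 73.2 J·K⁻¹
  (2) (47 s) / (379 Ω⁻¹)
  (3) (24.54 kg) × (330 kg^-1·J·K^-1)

Dimensions:
  (1) J·K⁻¹ = N·m·K⁻¹ = kg·m²·s⁻²·K⁻¹
  (2) [s] / [kg⁻¹·m⁻²·s³·A²] = kg·m²·s⁻²·A⁻²
  (3) [kg] · [m²·s⁻²·K⁻¹] = kg·m²·s⁻²·K⁻¹
All reduce to kg·m²·s⁻²·K⁻¹ except (2), which is kg·m²·s⁻²·A⁻².

(2)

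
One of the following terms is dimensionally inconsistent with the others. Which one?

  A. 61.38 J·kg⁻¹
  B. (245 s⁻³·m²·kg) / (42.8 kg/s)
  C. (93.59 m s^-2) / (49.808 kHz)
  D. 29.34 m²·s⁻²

Dimensions:
  A. J·kg⁻¹ = N·m·kg⁻¹ = m²·s⁻²
  B. [kg·m²·s⁻³] / [kg·s⁻¹] = m²·s⁻²
  C. [m·s⁻²] / [s⁻¹] = m·s⁻¹
  D. m²·s⁻²
All reduce to m²·s⁻² except C., which is m·s⁻¹.

C.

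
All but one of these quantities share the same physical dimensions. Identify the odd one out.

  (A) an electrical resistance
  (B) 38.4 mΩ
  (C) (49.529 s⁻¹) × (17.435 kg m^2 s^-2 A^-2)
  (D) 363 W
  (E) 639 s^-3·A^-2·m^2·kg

In SI base units:
  (A) [electrical resistance] = kg·m²·s⁻³·A⁻²
  (B) Ω = V·A⁻¹ = kg·m²·s⁻³·A⁻²
  (C) [s⁻¹] · [kg·m²·s⁻²·A⁻²] = kg·m²·s⁻³·A⁻²
  (D) W = J·s⁻¹ = kg·m²·s⁻³
  (E) kg·m²·s⁻³·A⁻²
All reduce to kg·m²·s⁻³·A⁻² except (D), which is kg·m²·s⁻³.

(D)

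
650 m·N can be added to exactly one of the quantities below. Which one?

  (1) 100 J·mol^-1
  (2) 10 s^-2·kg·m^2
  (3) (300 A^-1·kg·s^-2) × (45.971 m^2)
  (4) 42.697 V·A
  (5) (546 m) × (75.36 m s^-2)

(2)

Reference: N·m = kg·m·s⁻²·m = kg·m²·s⁻².
Each option:
  (1) J·mol⁻¹ = N·m·mol⁻¹ = kg·m²·s⁻²·mol⁻¹
  (2) kg·m²·s⁻²  ← same
  (3) [kg·s⁻²·A⁻¹] · [m²] = kg·m²·s⁻²·A⁻¹
  (4) V·A = J·C⁻¹·A = kg·m²·s⁻³
  (5) [m] · [m·s⁻²] = m²·s⁻²
Only (2) matches kg·m²·s⁻².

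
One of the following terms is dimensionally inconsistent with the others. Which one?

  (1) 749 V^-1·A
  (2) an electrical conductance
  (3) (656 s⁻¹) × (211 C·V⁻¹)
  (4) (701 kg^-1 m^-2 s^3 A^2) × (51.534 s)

Dimensions:
  (1) A·V⁻¹ = A·(J·C⁻¹)⁻¹ = kg⁻¹·m⁻²·s³·A²
  (2) [electrical conductance] = kg⁻¹·m⁻²·s³·A²
  (3) [s⁻¹] · [kg⁻¹·m⁻²·s⁴·A²] = kg⁻¹·m⁻²·s³·A²
  (4) [kg⁻¹·m⁻²·s³·A²] · [s] = kg⁻¹·m⁻²·s⁴·A²
All reduce to kg⁻¹·m⁻²·s³·A² except (4), which is kg⁻¹·m⁻²·s⁴·A².

(4)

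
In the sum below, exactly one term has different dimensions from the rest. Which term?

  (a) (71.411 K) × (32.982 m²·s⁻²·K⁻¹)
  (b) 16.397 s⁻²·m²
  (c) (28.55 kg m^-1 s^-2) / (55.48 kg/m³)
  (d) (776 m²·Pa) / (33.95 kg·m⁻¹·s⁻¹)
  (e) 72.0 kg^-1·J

Work out the base dimensions of each:
  (a) [K] · [m²·s⁻²·K⁻¹] = m²·s⁻²
  (b) m²·s⁻²
  (c) [kg·m⁻¹·s⁻²] / [kg·m⁻³] = m²·s⁻²
  (d) [kg·m·s⁻²] / [kg·m⁻¹·s⁻¹] = m²·s⁻¹
  (e) J·kg⁻¹ = N·m·kg⁻¹ = m²·s⁻²
All reduce to m²·s⁻² except (d), which is m²·s⁻¹.

(d)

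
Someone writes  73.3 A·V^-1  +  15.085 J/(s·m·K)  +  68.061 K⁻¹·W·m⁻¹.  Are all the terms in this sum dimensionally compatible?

No

In SI base units:
  73.3 A·V^-1:  A·V⁻¹ = A·(J·C⁻¹)⁻¹ = kg⁻¹·m⁻²·s³·A²
  15.085 J/(s·m·K):  J·s⁻¹·m⁻¹·K⁻¹ = N·m·s⁻¹·m⁻¹·K⁻¹ = kg·m·s⁻³·K⁻¹
  68.061 K⁻¹·W·m⁻¹:  W·m⁻¹·K⁻¹ = J·s⁻¹·m⁻¹·K⁻¹ = kg·m·s⁻³·K⁻¹
The terms do not share a single dimension (kg·m·s⁻³·K⁻¹ vs kg⁻¹·m⁻²·s³·A²).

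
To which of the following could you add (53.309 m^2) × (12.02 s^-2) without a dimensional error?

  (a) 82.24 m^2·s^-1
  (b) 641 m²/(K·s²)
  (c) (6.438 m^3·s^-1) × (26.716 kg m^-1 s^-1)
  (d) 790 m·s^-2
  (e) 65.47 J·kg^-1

(e)

Reference: [m²] · [s⁻²] = m²·s⁻².
Each option:
  (a) m²·s⁻¹
  (b) m²·s⁻²·K⁻¹
  (c) [m³·s⁻¹] · [kg·m⁻¹·s⁻¹] = kg·m²·s⁻²
  (d) m·s⁻²
  (e) J·kg⁻¹ = N·m·kg⁻¹ = m²·s⁻²  ← same
Only (e) matches m²·s⁻².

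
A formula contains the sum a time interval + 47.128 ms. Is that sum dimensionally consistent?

Yes

Dimensions:
  a time interval:  [time interval] = s
  47.128 ms:  s
Both are s, so they have the same dimensions and can be added.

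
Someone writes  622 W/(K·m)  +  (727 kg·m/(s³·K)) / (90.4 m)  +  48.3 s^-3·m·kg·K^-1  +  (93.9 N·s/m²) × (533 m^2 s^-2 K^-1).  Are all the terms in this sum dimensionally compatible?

No

Reduce each to base SI dimensions:
  622 W/(K·m):  W·m⁻¹·K⁻¹ = J·s⁻¹·m⁻¹·K⁻¹ = kg·m·s⁻³·K⁻¹
  (727 kg·m/(s³·K)) / (90.4 m):  [kg·m·s⁻³·K⁻¹] / [m] = kg·s⁻³·K⁻¹
  48.3 s^-3·m·kg·K^-1:  kg·m·s⁻³·K⁻¹
  (93.9 N·s/m²) × (533 m^2 s^-2 K^-1):  [kg·m⁻¹·s⁻¹] · [m²·s⁻²·K⁻¹] = kg·m·s⁻³·K⁻¹
The terms do not share a single dimension (kg·m·s⁻³·K⁻¹ vs kg·s⁻³·K⁻¹).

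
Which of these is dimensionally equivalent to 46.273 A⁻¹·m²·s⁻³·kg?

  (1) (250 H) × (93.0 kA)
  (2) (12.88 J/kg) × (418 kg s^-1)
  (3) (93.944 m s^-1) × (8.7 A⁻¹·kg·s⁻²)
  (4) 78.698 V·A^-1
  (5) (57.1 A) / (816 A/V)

Reference: kg·m²·s⁻³·A⁻¹.
Each option:
  (1) [kg·m²·s⁻²·A⁻²] · [A] = kg·m²·s⁻²·A⁻¹
  (2) [m²·s⁻²] · [kg·s⁻¹] = kg·m²·s⁻³
  (3) [m·s⁻¹] · [kg·s⁻²·A⁻¹] = kg·m·s⁻³·A⁻¹
  (4) V·A⁻¹ = J·C⁻¹·A⁻¹ = kg·m²·s⁻³·A⁻²
  (5) [A] / [kg⁻¹·m⁻²·s³·A²] = kg·m²·s⁻³·A⁻¹  ← same
Only (5) matches kg·m²·s⁻³·A⁻¹.

(5)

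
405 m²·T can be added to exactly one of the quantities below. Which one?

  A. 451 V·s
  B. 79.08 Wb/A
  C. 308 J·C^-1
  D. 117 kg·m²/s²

Reference: T·m² = Wb·m⁻²·m² = kg·m²·s⁻²·A⁻¹.
Each option:
  A. V·s = J·C⁻¹·s = kg·m²·s⁻²·A⁻¹  ← same
  B. Wb·A⁻¹ = V·s·A⁻¹ = kg·m²·s⁻²·A⁻²
  C. J·C⁻¹ = N·m·(s·A)⁻¹ = kg·m²·s⁻³·A⁻¹
  D. kg·m²·s⁻²
Only A. matches kg·m²·s⁻²·A⁻¹.

A.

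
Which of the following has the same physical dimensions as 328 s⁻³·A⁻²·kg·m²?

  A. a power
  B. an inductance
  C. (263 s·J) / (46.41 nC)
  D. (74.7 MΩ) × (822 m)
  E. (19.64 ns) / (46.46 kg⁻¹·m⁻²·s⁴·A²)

Reference: kg·m²·s⁻³·A⁻².
Each option:
  A. [power] = kg·m²·s⁻³
  B. [inductance] = kg·m²·s⁻²·A⁻²
  C. [kg·m²·s⁻¹] / [s·A] = kg·m²·s⁻²·A⁻¹
  D. [kg·m²·s⁻³·A⁻²] · [m] = kg·m³·s⁻³·A⁻²
  E. [s] / [kg⁻¹·m⁻²·s⁴·A²] = kg·m²·s⁻³·A⁻²  ← same
Only E. matches kg·m²·s⁻³·A⁻².

E.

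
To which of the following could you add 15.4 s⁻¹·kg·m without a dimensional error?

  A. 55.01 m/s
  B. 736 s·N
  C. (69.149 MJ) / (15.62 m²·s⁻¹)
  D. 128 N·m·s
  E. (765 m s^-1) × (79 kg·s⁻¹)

Reference: kg·m·s⁻¹.
Each option:
  A. m·s⁻¹
  B. N·s = kg·m·s⁻²·s = kg·m·s⁻¹  ← same
  C. [kg·m²·s⁻²] / [m²·s⁻¹] = kg·s⁻¹
  D. N·m·s = kg·m·s⁻²·m·s = kg·m²·s⁻¹
  E. [m·s⁻¹] · [kg·s⁻¹] = kg·m·s⁻²
Only B. matches kg·m·s⁻¹.

B.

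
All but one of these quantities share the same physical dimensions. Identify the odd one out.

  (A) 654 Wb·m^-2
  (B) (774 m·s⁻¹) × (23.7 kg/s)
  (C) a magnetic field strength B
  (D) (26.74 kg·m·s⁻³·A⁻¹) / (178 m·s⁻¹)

(B)

In SI base units:
  (A) Wb·m⁻² = V·s·m⁻² = kg·s⁻²·A⁻¹
  (B) [m·s⁻¹] · [kg·s⁻¹] = kg·m·s⁻²
  (C) [magnetic field strength B] = kg·s⁻²·A⁻¹
  (D) [kg·m·s⁻³·A⁻¹] / [m·s⁻¹] = kg·s⁻²·A⁻¹
All reduce to kg·s⁻²·A⁻¹ except (B), which is kg·m·s⁻².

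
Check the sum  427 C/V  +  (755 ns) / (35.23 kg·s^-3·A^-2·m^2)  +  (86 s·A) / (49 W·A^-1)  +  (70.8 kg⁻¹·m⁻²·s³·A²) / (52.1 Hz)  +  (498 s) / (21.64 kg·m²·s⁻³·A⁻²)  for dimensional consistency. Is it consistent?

Yes

Dimensions:
  427 C/V:  C·V⁻¹ = s·A·(J·C⁻¹)⁻¹ = kg⁻¹·m⁻²·s⁴·A²
  (755 ns) / (35.23 kg·s^-3·A^-2·m^2):  [s] / [kg·m²·s⁻³·A⁻²] = kg⁻¹·m⁻²·s⁴·A²
  (86 s·A) / (49 W·A^-1):  [s·A] / [kg·m²·s⁻³·A⁻¹] = kg⁻¹·m⁻²·s⁴·A²
  (70.8 kg⁻¹·m⁻²·s³·A²) / (52.1 Hz):  [kg⁻¹·m⁻²·s³·A²] / [s⁻¹] = kg⁻¹·m⁻²·s⁴·A²
  (498 s) / (21.64 kg·m²·s⁻³·A⁻²):  [s] / [kg·m²·s⁻³·A⁻²] = kg⁻¹·m⁻²·s⁴·A²
Every term reduces to kg⁻¹·m⁻²·s⁴·A².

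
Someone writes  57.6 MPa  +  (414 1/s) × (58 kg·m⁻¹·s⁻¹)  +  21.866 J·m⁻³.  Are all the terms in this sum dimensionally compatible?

Dimensions:
  57.6 MPa:  Pa = N·m⁻² = kg·m⁻¹·s⁻²
  (414 1/s) × (58 kg·m⁻¹·s⁻¹):  [s⁻¹] · [kg·m⁻¹·s⁻¹] = kg·m⁻¹·s⁻²
  21.866 J·m⁻³:  J·m⁻³ = N·m·m⁻³ = kg·m⁻¹·s⁻²
Every term reduces to kg·m⁻¹·s⁻².

Yes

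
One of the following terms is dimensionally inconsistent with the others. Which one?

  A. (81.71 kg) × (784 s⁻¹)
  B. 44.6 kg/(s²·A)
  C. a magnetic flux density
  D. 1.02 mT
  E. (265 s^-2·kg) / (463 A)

A.

Reduce each to base SI dimensions:
  A. [kg] · [s⁻¹] = kg·s⁻¹
  B. kg·s⁻²·A⁻¹
  C. [magnetic flux density] = kg·s⁻²·A⁻¹
  D. T = Wb·m⁻² = kg·s⁻²·A⁻¹
  E. [kg·s⁻²] / [A] = kg·s⁻²·A⁻¹
All reduce to kg·s⁻²·A⁻¹ except A., which is kg·s⁻¹.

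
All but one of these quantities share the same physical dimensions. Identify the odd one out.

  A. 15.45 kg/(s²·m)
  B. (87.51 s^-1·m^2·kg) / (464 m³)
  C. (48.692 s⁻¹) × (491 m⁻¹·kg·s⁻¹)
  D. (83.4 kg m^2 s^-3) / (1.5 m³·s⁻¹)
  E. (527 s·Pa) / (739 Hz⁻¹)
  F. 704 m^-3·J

B.

Work out the base dimensions of each:
  A. kg·m⁻¹·s⁻²
  B. [kg·m²·s⁻¹] / [m³] = kg·m⁻¹·s⁻¹
  C. [s⁻¹] · [kg·m⁻¹·s⁻¹] = kg·m⁻¹·s⁻²
  D. [kg·m²·s⁻³] / [m³·s⁻¹] = kg·m⁻¹·s⁻²
  E. [kg·m⁻¹·s⁻¹] / [s] = kg·m⁻¹·s⁻²
  F. J·m⁻³ = N·m·m⁻³ = kg·m⁻¹·s⁻²
All reduce to kg·m⁻¹·s⁻² except B., which is kg·m⁻¹·s⁻¹.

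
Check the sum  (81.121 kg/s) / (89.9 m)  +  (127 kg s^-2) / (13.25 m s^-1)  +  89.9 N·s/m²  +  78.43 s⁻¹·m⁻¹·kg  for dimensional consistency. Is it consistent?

Work out the base dimensions of each:
  (81.121 kg/s) / (89.9 m):  [kg·s⁻¹] / [m] = kg·m⁻¹·s⁻¹
  (127 kg s^-2) / (13.25 m s^-1):  [kg·s⁻²] / [m·s⁻¹] = kg·m⁻¹·s⁻¹
  89.9 N·s/m²:  N·s·m⁻² = kg·m·s⁻²·s·m⁻² = kg·m⁻¹·s⁻¹
  78.43 s⁻¹·m⁻¹·kg:  kg·m⁻¹·s⁻¹
Every term reduces to kg·m⁻¹·s⁻¹.

Yes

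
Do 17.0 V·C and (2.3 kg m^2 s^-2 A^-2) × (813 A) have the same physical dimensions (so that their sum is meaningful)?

No

Expand each in SI base units:
  17.0 V·C:  C·V = s·A·J·C⁻¹ = kg·m²·s⁻²
  (2.3 kg m^2 s^-2 A^-2) × (813 A):  [kg·m²·s⁻²·A⁻²] · [A] = kg·m²·s⁻²·A⁻¹
kg·m²·s⁻² ≠ kg·m²·s⁻²·A⁻¹, so they cannot be added.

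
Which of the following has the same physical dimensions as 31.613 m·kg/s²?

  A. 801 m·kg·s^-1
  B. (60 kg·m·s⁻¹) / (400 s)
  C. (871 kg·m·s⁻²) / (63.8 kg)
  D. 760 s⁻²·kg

B.

Reference: kg·m·s⁻².
Each option:
  A. kg·m·s⁻¹
  B. [kg·m·s⁻¹] / [s] = kg·m·s⁻²  ← same
  C. [kg·m·s⁻²] / [kg] = m·s⁻²
  D. kg·s⁻²
Only B. matches kg·m·s⁻².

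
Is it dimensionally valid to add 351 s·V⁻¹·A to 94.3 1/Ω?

Expand each in SI base units:
  351 s·V⁻¹·A:  A·s·V⁻¹ = A·s·(J·C⁻¹)⁻¹ = kg⁻¹·m⁻²·s⁴·A²
  94.3 1/Ω:  Ω⁻¹ = (V·A⁻¹)⁻¹ = kg⁻¹·m⁻²·s³·A²
kg⁻¹·m⁻²·s⁴·A² ≠ kg⁻¹·m⁻²·s³·A², so they cannot be added.

No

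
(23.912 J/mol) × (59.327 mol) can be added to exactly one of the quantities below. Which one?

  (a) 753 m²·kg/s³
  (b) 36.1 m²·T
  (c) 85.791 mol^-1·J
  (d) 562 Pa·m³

(d)

Reference: [kg·m²·s⁻²·mol⁻¹] · [mol] = kg·m²·s⁻².
Each option:
  (a) kg·m²·s⁻³
  (b) T·m² = Wb·m⁻²·m² = kg·m²·s⁻²·A⁻¹
  (c) J·mol⁻¹ = N·m·mol⁻¹ = kg·m²·s⁻²·mol⁻¹
  (d) Pa·m³ = N·m⁻²·m³ = kg·m²·s⁻²  ← same
Only (d) matches kg·m²·s⁻².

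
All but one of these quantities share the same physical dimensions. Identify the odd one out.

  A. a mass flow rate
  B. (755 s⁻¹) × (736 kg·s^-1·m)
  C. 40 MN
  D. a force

A.

Reduce each to base SI dimensions:
  A. [mass flow rate] = kg·s⁻¹
  B. [s⁻¹] · [kg·m·s⁻¹] = kg·m·s⁻²
  C. N = kg·m·s⁻²
  D. [force] = kg·m·s⁻²
All reduce to kg·m·s⁻² except A., which is kg·s⁻¹.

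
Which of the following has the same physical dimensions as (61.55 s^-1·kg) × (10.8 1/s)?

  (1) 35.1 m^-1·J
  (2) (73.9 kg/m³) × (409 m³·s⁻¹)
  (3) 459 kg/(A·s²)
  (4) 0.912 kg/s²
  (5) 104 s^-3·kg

(4)

Reference: [kg·s⁻¹] · [s⁻¹] = kg·s⁻².
Each option:
  (1) J·m⁻¹ = N·m·m⁻¹ = kg·m·s⁻²
  (2) [kg·m⁻³] · [m³·s⁻¹] = kg·s⁻¹
  (3) kg·s⁻²·A⁻¹
  (4) kg·s⁻²  ← same
  (5) kg·s⁻³
Only (4) matches kg·s⁻².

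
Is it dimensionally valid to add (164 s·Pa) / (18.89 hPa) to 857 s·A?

No

Expand each in SI base units:
  (164 s·Pa) / (18.89 hPa):  [kg·m⁻¹·s⁻¹] / [kg·m⁻¹·s⁻²] = s
  857 s·A:  A·s = s·A
s ≠ s·A, so they cannot be added.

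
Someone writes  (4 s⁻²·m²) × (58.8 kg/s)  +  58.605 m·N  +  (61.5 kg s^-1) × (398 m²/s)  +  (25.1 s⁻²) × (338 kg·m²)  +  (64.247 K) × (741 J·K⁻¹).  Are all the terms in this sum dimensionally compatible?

Dimensions:
  (4 s⁻²·m²) × (58.8 kg/s):  [m²·s⁻²] · [kg·s⁻¹] = kg·m²·s⁻³
  58.605 m·N:  N·m = kg·m·s⁻²·m = kg·m²·s⁻²
  (61.5 kg s^-1) × (398 m²/s):  [kg·s⁻¹] · [m²·s⁻¹] = kg·m²·s⁻²
  (25.1 s⁻²) × (338 kg·m²):  [s⁻²] · [kg·m²] = kg·m²·s⁻²
  (64.247 K) × (741 J·K⁻¹):  [K] · [kg·m²·s⁻²·K⁻¹] = kg·m²·s⁻²
The terms do not share a single dimension (kg·m²·s⁻² vs kg·m²·s⁻³).

No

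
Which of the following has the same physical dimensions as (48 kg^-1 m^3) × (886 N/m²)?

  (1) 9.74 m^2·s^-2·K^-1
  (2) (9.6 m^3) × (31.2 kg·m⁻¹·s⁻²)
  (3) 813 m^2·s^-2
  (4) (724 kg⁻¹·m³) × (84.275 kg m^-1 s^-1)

Reference: [kg⁻¹·m³] · [kg·m⁻¹·s⁻²] = m²·s⁻².
Each option:
  (1) m²·s⁻²·K⁻¹
  (2) [m³] · [kg·m⁻¹·s⁻²] = kg·m²·s⁻²
  (3) m²·s⁻²  ← same
  (4) [kg⁻¹·m³] · [kg·m⁻¹·s⁻¹] = m²·s⁻¹
Only (3) matches m²·s⁻².

(3)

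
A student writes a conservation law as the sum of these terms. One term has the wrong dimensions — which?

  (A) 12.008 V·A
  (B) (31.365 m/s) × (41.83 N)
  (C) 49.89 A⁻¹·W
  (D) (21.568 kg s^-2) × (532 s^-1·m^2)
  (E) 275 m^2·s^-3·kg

(C)

Dimensions:
  (A) V·A = J·C⁻¹·A = kg·m²·s⁻³
  (B) [m·s⁻¹] · [kg·m·s⁻²] = kg·m²·s⁻³
  (C) W·A⁻¹ = J·s⁻¹·A⁻¹ = kg·m²·s⁻³·A⁻¹
  (D) [kg·s⁻²] · [m²·s⁻¹] = kg·m²·s⁻³
  (E) kg·m²·s⁻³
All reduce to kg·m²·s⁻³ except (C), which is kg·m²·s⁻³·A⁻¹.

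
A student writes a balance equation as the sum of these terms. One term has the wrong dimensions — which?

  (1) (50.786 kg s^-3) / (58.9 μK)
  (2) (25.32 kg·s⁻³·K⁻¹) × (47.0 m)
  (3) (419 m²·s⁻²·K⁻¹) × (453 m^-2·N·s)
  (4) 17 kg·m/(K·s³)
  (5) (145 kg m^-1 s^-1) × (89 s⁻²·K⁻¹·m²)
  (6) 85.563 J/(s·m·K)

Reduce each to base SI dimensions:
  (1) [kg·s⁻³] / [K] = kg·s⁻³·K⁻¹
  (2) [kg·s⁻³·K⁻¹] · [m] = kg·m·s⁻³·K⁻¹
  (3) [m²·s⁻²·K⁻¹] · [kg·m⁻¹·s⁻¹] = kg·m·s⁻³·K⁻¹
  (4) kg·m·s⁻³·K⁻¹
  (5) [kg·m⁻¹·s⁻¹] · [m²·s⁻²·K⁻¹] = kg·m·s⁻³·K⁻¹
  (6) J·s⁻¹·m⁻¹·K⁻¹ = N·m·s⁻¹·m⁻¹·K⁻¹ = kg·m·s⁻³·K⁻¹
All reduce to kg·m·s⁻³·K⁻¹ except (1), which is kg·s⁻³·K⁻¹.

(1)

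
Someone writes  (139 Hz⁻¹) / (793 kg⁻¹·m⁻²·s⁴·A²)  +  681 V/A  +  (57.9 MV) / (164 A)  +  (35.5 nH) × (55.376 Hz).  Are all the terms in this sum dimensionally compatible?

Yes

Reduce each to base SI dimensions:
  (139 Hz⁻¹) / (793 kg⁻¹·m⁻²·s⁴·A²):  [s] / [kg⁻¹·m⁻²·s⁴·A²] = kg·m²·s⁻³·A⁻²
  681 V/A:  V·A⁻¹ = J·C⁻¹·A⁻¹ = kg·m²·s⁻³·A⁻²
  (57.9 MV) / (164 A):  [kg·m²·s⁻³·A⁻¹] / [A] = kg·m²·s⁻³·A⁻²
  (35.5 nH) × (55.376 Hz):  [kg·m²·s⁻²·A⁻²] · [s⁻¹] = kg·m²·s⁻³·A⁻²
Every term reduces to kg·m²·s⁻³·A⁻².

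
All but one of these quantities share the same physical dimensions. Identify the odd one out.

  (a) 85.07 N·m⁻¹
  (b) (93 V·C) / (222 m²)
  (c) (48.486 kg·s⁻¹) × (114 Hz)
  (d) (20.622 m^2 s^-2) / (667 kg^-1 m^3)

In SI base units:
  (a) N·m⁻¹ = kg·m·s⁻²·m⁻¹ = kg·s⁻²
  (b) [kg·m²·s⁻²] / [m²] = kg·s⁻²
  (c) [kg·s⁻¹] · [s⁻¹] = kg·s⁻²
  (d) [m²·s⁻²] / [kg⁻¹·m³] = kg·m⁻¹·s⁻²
All reduce to kg·s⁻² except (d), which is kg·m⁻¹·s⁻².

(d)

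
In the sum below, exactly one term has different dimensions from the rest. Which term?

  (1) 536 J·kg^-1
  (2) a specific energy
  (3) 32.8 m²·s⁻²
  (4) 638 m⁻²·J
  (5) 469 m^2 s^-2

Expand each in SI base units:
  (1) J·kg⁻¹ = N·m·kg⁻¹ = m²·s⁻²
  (2) [specific energy] = m²·s⁻²
  (3) m²·s⁻²
  (4) J·m⁻² = N·m·m⁻² = kg·s⁻²
  (5) m²·s⁻²
All reduce to m²·s⁻² except (4), which is kg·s⁻².

(4)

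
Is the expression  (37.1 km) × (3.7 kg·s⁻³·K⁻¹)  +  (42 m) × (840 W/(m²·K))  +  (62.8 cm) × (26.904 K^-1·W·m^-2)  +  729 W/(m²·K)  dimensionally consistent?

No

Work out the base dimensions of each:
  (37.1 km) × (3.7 kg·s⁻³·K⁻¹):  [m] · [kg·s⁻³·K⁻¹] = kg·m·s⁻³·K⁻¹
  (42 m) × (840 W/(m²·K)):  [m] · [kg·s⁻³·K⁻¹] = kg·m·s⁻³·K⁻¹
  (62.8 cm) × (26.904 K^-1·W·m^-2):  [m] · [kg·s⁻³·K⁻¹] = kg·m·s⁻³·K⁻¹
  729 W/(m²·K):  W·m⁻²·K⁻¹ = J·s⁻¹·m⁻²·K⁻¹ = kg·s⁻³·K⁻¹
The terms do not share a single dimension (kg·m·s⁻³·K⁻¹ vs kg·s⁻³·K⁻¹).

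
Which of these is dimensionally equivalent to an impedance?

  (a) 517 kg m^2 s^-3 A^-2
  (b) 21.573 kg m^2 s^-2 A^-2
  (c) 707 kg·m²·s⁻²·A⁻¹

Reference: [impedance] = kg·m²·s⁻³·A⁻².
Each option:
  (a) kg·m²·s⁻³·A⁻²  ← same
  (b) kg·m²·s⁻²·A⁻²
  (c) kg·m²·s⁻²·A⁻¹
Only (a) matches kg·m²·s⁻³·A⁻².

(a)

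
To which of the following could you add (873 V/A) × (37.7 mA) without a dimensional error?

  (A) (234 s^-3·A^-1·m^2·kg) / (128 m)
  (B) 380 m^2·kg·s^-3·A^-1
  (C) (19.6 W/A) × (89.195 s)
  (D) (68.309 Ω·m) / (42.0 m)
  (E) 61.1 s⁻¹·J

Reference: [kg·m²·s⁻³·A⁻²] · [A] = kg·m²·s⁻³·A⁻¹.
Each option:
  (A) [kg·m²·s⁻³·A⁻¹] / [m] = kg·m·s⁻³·A⁻¹
  (B) kg·m²·s⁻³·A⁻¹  ← same
  (C) [kg·m²·s⁻³·A⁻¹] · [s] = kg·m²·s⁻²·A⁻¹
  (D) [kg·m³·s⁻³·A⁻²] / [m] = kg·m²·s⁻³·A⁻²
  (E) J·s⁻¹ = N·m·s⁻¹ = kg·m²·s⁻³
Only (B) matches kg·m²·s⁻³·A⁻¹.

(B)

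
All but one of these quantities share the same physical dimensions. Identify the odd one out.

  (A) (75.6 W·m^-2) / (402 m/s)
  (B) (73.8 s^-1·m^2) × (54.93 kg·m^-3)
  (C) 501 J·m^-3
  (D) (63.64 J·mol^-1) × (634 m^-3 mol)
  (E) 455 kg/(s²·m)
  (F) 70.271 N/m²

Work out the base dimensions of each:
  (A) [kg·s⁻³] / [m·s⁻¹] = kg·m⁻¹·s⁻²
  (B) [m²·s⁻¹] · [kg·m⁻³] = kg·m⁻¹·s⁻¹
  (C) J·m⁻³ = N·m·m⁻³ = kg·m⁻¹·s⁻²
  (D) [kg·m²·s⁻²·mol⁻¹] · [m⁻³·mol] = kg·m⁻¹·s⁻²
  (E) kg·m⁻¹·s⁻²
  (F) N·m⁻² = kg·m·s⁻²·m⁻² = kg·m⁻¹·s⁻²
All reduce to kg·m⁻¹·s⁻² except (B), which is kg·m⁻¹·s⁻¹.

(B)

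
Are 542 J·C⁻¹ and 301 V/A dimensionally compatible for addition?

In SI base units:
  542 J·C⁻¹:  J·C⁻¹ = N·m·(s·A)⁻¹ = kg·m²·s⁻³·A⁻¹
  301 V/A:  V·A⁻¹ = J·C⁻¹·A⁻¹ = kg·m²·s⁻³·A⁻²
kg·m²·s⁻³·A⁻¹ ≠ kg·m²·s⁻³·A⁻², so they cannot be added.

No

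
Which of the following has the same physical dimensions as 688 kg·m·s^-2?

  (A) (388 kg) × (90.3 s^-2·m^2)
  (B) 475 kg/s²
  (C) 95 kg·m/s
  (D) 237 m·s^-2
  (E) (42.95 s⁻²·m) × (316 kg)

Reference: kg·m·s⁻².
Each option:
  (A) [kg] · [m²·s⁻²] = kg·m²·s⁻²
  (B) kg·s⁻²
  (C) kg·m·s⁻¹
  (D) m·s⁻²
  (E) [m·s⁻²] · [kg] = kg·m·s⁻²  ← same
Only (E) matches kg·m·s⁻².

(E)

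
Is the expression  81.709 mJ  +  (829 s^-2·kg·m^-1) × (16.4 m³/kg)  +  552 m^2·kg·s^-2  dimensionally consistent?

No

In SI base units:
  81.709 mJ:  J = N·m = kg·m²·s⁻²
  (829 s^-2·kg·m^-1) × (16.4 m³/kg):  [kg·m⁻¹·s⁻²] · [kg⁻¹·m³] = m²·s⁻²
  552 m^2·kg·s^-2:  kg·m²·s⁻²
The terms do not share a single dimension (kg·m²·s⁻² vs m²·s⁻²).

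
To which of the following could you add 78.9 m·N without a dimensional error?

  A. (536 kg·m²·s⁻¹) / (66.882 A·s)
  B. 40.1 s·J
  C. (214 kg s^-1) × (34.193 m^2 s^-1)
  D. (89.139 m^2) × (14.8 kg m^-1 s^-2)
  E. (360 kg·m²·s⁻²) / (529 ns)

Reference: N·m = kg·m·s⁻²·m = kg·m²·s⁻².
Each option:
  A. [kg·m²·s⁻¹] / [s·A] = kg·m²·s⁻²·A⁻¹
  B. J·s = N·m·s = kg·m²·s⁻¹
  C. [kg·s⁻¹] · [m²·s⁻¹] = kg·m²·s⁻²  ← same
  D. [m²] · [kg·m⁻¹·s⁻²] = kg·m·s⁻²
  E. [kg·m²·s⁻²] / [s] = kg·m²·s⁻³
Only C. matches kg·m²·s⁻².

C.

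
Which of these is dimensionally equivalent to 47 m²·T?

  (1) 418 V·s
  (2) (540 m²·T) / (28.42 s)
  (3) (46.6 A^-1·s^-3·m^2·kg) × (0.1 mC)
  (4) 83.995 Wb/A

Reference: T·m² = Wb·m⁻²·m² = kg·m²·s⁻²·A⁻¹.
Each option:
  (1) V·s = J·C⁻¹·s = kg·m²·s⁻²·A⁻¹  ← same
  (2) [kg·m²·s⁻²·A⁻¹] / [s] = kg·m²·s⁻³·A⁻¹
  (3) [kg·m²·s⁻³·A⁻¹] · [s·A] = kg·m²·s⁻²
  (4) Wb·A⁻¹ = V·s·A⁻¹ = kg·m²·s⁻²·A⁻²
Only (1) matches kg·m²·s⁻²·A⁻¹.

(1)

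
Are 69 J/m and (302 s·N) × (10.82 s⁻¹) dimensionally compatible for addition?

Yes

Dimensions:
  69 J/m:  J·m⁻¹ = N·m·m⁻¹ = kg·m·s⁻²
  (302 s·N) × (10.82 s⁻¹):  [kg·m·s⁻¹] · [s⁻¹] = kg·m·s⁻²
Both are kg·m·s⁻², so they have the same dimensions and can be added.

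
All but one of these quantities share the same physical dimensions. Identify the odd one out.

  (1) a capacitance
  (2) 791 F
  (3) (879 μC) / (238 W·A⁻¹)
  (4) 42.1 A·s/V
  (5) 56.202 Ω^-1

(5)

Work out the base dimensions of each:
  (1) [capacitance] = kg⁻¹·m⁻²·s⁴·A²
  (2) F = C·V⁻¹ = kg⁻¹·m⁻²·s⁴·A²
  (3) [s·A] / [kg·m²·s⁻³·A⁻¹] = kg⁻¹·m⁻²·s⁴·A²
  (4) A·s·V⁻¹ = A·s·(J·C⁻¹)⁻¹ = kg⁻¹·m⁻²·s⁴·A²
  (5) Ω⁻¹ = (V·A⁻¹)⁻¹ = kg⁻¹·m⁻²·s³·A²
All reduce to kg⁻¹·m⁻²·s⁴·A² except (5), which is kg⁻¹·m⁻²·s³·A².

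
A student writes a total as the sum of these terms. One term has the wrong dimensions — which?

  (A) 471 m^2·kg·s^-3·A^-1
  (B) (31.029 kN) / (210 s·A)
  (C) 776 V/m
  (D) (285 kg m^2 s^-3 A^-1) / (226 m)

Work out the base dimensions of each:
  (A) kg·m²·s⁻³·A⁻¹
  (B) [kg·m·s⁻²] / [s·A] = kg·m·s⁻³·A⁻¹
  (C) V·m⁻¹ = J·C⁻¹·m⁻¹ = kg·m·s⁻³·A⁻¹
  (D) [kg·m²·s⁻³·A⁻¹] / [m] = kg·m·s⁻³·A⁻¹
All reduce to kg·m·s⁻³·A⁻¹ except (A), which is kg·m²·s⁻³·A⁻¹.

(A)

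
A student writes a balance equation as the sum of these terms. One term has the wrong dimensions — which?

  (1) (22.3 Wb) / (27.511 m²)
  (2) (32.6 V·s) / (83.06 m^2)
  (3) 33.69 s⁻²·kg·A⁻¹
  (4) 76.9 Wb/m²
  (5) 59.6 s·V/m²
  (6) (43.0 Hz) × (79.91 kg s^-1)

(6)

Work out the base dimensions of each:
  (1) [kg·m²·s⁻²·A⁻¹] / [m²] = kg·s⁻²·A⁻¹
  (2) [kg·m²·s⁻²·A⁻¹] / [m²] = kg·s⁻²·A⁻¹
  (3) kg·s⁻²·A⁻¹
  (4) Wb·m⁻² = V·s·m⁻² = kg·s⁻²·A⁻¹
  (5) V·s·m⁻² = J·C⁻¹·s·m⁻² = kg·s⁻²·A⁻¹
  (6) [s⁻¹] · [kg·s⁻¹] = kg·s⁻²
All reduce to kg·s⁻²·A⁻¹ except (6), which is kg·s⁻².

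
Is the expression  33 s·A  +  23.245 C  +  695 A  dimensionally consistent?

No

Expand each in SI base units:
  33 s·A:  A·s = s·A
  23.245 C:  C = s·A
  695 A:  A
The terms do not share a single dimension (A vs s·A).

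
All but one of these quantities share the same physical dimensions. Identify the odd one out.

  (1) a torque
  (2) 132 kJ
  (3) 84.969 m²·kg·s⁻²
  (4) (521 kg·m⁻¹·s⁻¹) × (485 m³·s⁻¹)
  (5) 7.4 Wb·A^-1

(5)

Expand each in SI base units:
  (1) [torque] = kg·m²·s⁻²
  (2) J = N·m = kg·m²·s⁻²
  (3) kg·m²·s⁻²
  (4) [kg·m⁻¹·s⁻¹] · [m³·s⁻¹] = kg·m²·s⁻²
  (5) Wb·A⁻¹ = V·s·A⁻¹ = kg·m²·s⁻²·A⁻²
All reduce to kg·m²·s⁻² except (5), which is kg·m²·s⁻²·A⁻².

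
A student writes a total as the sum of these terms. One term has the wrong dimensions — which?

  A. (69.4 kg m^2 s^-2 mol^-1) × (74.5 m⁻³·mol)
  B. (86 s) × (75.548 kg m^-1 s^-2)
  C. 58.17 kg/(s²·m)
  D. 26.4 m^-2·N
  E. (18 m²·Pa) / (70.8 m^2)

In SI base units:
  A. [kg·m²·s⁻²·mol⁻¹] · [m⁻³·mol] = kg·m⁻¹·s⁻²
  B. [s] · [kg·m⁻¹·s⁻²] = kg·m⁻¹·s⁻¹
  C. kg·m⁻¹·s⁻²
  D. N·m⁻² = kg·m·s⁻²·m⁻² = kg·m⁻¹·s⁻²
  E. [kg·m·s⁻²] / [m²] = kg·m⁻¹·s⁻²
All reduce to kg·m⁻¹·s⁻² except B., which is kg·m⁻¹·s⁻¹.

B.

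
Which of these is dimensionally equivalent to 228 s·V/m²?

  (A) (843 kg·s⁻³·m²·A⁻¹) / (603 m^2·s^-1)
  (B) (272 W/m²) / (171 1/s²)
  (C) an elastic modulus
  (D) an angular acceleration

Reference: V·s·m⁻² = J·C⁻¹·s·m⁻² = kg·s⁻²·A⁻¹.
Each option:
  (A) [kg·m²·s⁻³·A⁻¹] / [m²·s⁻¹] = kg·s⁻²·A⁻¹  ← same
  (B) [kg·s⁻³] / [s⁻²] = kg·s⁻¹
  (C) [elastic modulus] = kg·m⁻¹·s⁻²
  (D) [angular acceleration] = s⁻²
Only (A) matches kg·s⁻²·A⁻¹.

(A)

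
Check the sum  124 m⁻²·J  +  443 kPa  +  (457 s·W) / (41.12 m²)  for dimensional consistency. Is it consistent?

Work out the base dimensions of each:
  124 m⁻²·J:  J·m⁻² = N·m·m⁻² = kg·s⁻²
  443 kPa:  Pa = N·m⁻² = kg·m⁻¹·s⁻²
  (457 s·W) / (41.12 m²):  [kg·m²·s⁻²] / [m²] = kg·s⁻²
The terms do not share a single dimension (kg·m⁻¹·s⁻² vs kg·s⁻²).

No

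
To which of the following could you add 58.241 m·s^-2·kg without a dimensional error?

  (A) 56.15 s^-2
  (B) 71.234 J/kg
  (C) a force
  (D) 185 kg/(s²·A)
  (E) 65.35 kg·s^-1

(C)

Reference: kg·m·s⁻².
Each option:
  (A) s⁻²
  (B) J·kg⁻¹ = N·m·kg⁻¹ = m²·s⁻²
  (C) [force] = kg·m·s⁻²  ← same
  (D) kg·s⁻²·A⁻¹
  (E) kg·s⁻¹
Only (C) matches kg·m·s⁻².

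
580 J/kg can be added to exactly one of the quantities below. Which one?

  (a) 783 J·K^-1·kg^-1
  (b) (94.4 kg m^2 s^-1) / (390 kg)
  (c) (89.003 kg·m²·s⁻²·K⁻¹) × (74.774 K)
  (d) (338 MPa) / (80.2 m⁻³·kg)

(d)

Reference: J·kg⁻¹ = N·m·kg⁻¹ = m²·s⁻².
Each option:
  (a) J·kg⁻¹·K⁻¹ = N·m·kg⁻¹·K⁻¹ = m²·s⁻²·K⁻¹
  (b) [kg·m²·s⁻¹] / [kg] = m²·s⁻¹
  (c) [kg·m²·s⁻²·K⁻¹] · [K] = kg·m²·s⁻²
  (d) [kg·m⁻¹·s⁻²] / [kg·m⁻³] = m²·s⁻²  ← same
Only (d) matches m²·s⁻².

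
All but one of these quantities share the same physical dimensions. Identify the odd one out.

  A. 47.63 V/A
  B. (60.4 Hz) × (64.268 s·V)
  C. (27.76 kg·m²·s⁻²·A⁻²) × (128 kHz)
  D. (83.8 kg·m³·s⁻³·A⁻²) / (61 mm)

Work out the base dimensions of each:
  A. V·A⁻¹ = J·C⁻¹·A⁻¹ = kg·m²·s⁻³·A⁻²
  B. [s⁻¹] · [kg·m²·s⁻²·A⁻¹] = kg·m²·s⁻³·A⁻¹
  C. [kg·m²·s⁻²·A⁻²] · [s⁻¹] = kg·m²·s⁻³·A⁻²
  D. [kg·m³·s⁻³·A⁻²] / [m] = kg·m²·s⁻³·A⁻²
All reduce to kg·m²·s⁻³·A⁻² except B., which is kg·m²·s⁻³·A⁻¹.

B.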